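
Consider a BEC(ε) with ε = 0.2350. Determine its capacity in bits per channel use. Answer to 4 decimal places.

0.7650 bits

Binary erasure channel: capacity C = 1 − ε.
C = 1 − 0.2350 = 0.7650 bits per channel use.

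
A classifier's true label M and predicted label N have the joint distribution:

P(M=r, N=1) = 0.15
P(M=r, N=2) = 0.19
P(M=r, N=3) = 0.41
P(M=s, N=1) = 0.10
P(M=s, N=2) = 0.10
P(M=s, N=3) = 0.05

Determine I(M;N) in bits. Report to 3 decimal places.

0.071 bits

Marginals: p(M) = (0.7500, 0.2500), p(N) = (0.2500, 0.2900, 0.4600).
I(M;N) = Σ p(x,y)·log₂[p(x,y)/(p(x)p(y))].
  (r,1): 0.15·log₂(0.8000) = -0.0483
  (r,2): 0.19·log₂(0.8736) = -0.0371
  (r,3): 0.41·log₂(1.1884) = 0.1021
  (s,1): 0.10·log₂(1.6000) = 0.0678
  (s,2): 0.10·log₂(1.3793) = 0.0464
  (s,3): 0.05·log₂(0.4348) = -0.0601
Sum = 0.071 bits.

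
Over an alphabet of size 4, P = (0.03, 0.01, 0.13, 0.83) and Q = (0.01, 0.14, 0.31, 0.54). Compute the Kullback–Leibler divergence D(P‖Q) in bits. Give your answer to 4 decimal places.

0.3612 bits

D(P‖Q) = Σ p·log₂(p/q).
  0.03·log₂(0.03/0.01) = 0.04755
  0.01·log₂(0.01/0.14) = -0.03807
  0.13·log₂(0.13/0.31) = -0.16299
  0.83·log₂(0.83/0.54) = 0.51473
D(P‖Q) = 0.3612 bits.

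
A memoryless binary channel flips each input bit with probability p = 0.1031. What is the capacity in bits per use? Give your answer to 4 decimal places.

0.5213 bits

Binary symmetric channel: C = 1 − h₂(ε) where h₂ is the binary entropy function.
h₂(0.1031) = −0.1031·log₂0.1031 − 0.8969·log₂0.8969 = 0.4787.
C = 1 − 0.4787 = 0.5213 bits per channel use.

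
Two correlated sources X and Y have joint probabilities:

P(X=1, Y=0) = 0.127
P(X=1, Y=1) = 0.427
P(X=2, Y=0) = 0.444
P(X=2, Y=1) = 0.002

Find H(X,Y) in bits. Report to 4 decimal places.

H(X,Y) = −Σ p(x,y)·log₂ p(x,y) over all 4 cells.
  cell (1,0): −0.127·log₂0.127 = 0.37809
  cell (1,1): −0.427·log₂0.427 = 0.52422
  cell (2,0): −0.444·log₂0.444 = 0.52009
  cell (2,1): −0.002·log₂0.002 = 0.01793
Sum = 1.4403 bits.

1.4403 bits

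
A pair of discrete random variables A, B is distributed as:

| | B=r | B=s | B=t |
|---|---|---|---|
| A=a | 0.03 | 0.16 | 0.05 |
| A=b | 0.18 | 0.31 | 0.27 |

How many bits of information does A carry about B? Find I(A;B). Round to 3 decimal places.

0.036 bits

Marginals: p(A) = (0.2400, 0.7600), p(B) = (0.2100, 0.4700, 0.3200).
I(A;B) = H(A) + H(B) − H(A,B).
H(A) = 0.7950, H(B) = 1.5108, H(A,B) = 2.2700.
I(A;B) = 0.7950 + 1.5108 − 2.2700 = 0.036 bits.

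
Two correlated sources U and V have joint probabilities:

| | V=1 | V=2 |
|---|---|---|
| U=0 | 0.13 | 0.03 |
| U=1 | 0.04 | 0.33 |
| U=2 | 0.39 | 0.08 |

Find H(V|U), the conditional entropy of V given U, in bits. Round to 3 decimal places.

Chain rule: H(V|U) = H(U,V) − H(U).
Marginals: p(U) = (0.1600, 0.3700, 0.4700), p(V) = (0.5600, 0.4400).
H(U,V) = 2.0693 bits; H(U) = 1.4657 bits.
H(V|U) = 2.0693 − 1.4657 = 0.604 bits.

0.604 bits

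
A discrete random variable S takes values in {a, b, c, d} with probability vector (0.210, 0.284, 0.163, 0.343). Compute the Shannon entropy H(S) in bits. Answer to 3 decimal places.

H(S) = −Σ p·log₂ p.
  −(0.210)·log₂(0.210) = 0.4728
  −(0.284)·log₂(0.284) = 0.5158
  −(0.163)·log₂(0.163) = 0.4266
  −(0.343)·log₂(0.343) = 0.5295
Sum: 0.4728 + 0.5158 + 0.4266 + 0.5295 = 1.945 bits.

1.945 bits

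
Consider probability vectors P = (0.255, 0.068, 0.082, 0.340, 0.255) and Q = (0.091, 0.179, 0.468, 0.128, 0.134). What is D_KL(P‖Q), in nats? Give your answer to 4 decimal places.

0.5503 nats

D(P‖Q) = Σ p·ln(p/q).
  0.255·ln(0.255/0.091) = 0.26275
  0.068·ln(0.068/0.179) = -0.06582
  0.082·ln(0.082/0.468) = -0.14282
  0.340·ln(0.340/0.128) = 0.33215
  0.255·ln(0.255/0.134) = 0.16407
D(P‖Q) = 0.5503 nats.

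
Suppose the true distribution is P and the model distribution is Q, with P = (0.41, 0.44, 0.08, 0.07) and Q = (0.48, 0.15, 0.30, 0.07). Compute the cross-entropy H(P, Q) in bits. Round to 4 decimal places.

H(P,Q) = −Σ p·log₂ q.
  −0.41·log₂(0.48) = 0.43415
  −0.44·log₂(0.15) = 1.20426
  −0.08·log₂(0.30) = 0.13896
  −0.07·log₂(0.07) = 0.26856
H(P,Q) = 2.0459 bits.

2.0459 bits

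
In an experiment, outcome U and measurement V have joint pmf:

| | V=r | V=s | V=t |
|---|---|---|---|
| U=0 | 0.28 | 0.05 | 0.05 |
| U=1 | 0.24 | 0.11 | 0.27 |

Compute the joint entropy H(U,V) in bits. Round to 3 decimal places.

H(U,V) = −Σ p(x,y)·log₂ p(x,y) over all 6 cells.
  cell (0,r): −0.28·log₂0.28 = 0.5142
  cell (0,s): −0.05·log₂0.05 = 0.2161
  cell (0,t): −0.05·log₂0.05 = 0.2161
  cell (1,r): −0.24·log₂0.24 = 0.4941
  cell (1,s): −0.11·log₂0.11 = 0.3503
  cell (1,t): −0.27·log₂0.27 = 0.5100
Sum = 2.301 bits.

2.301 bits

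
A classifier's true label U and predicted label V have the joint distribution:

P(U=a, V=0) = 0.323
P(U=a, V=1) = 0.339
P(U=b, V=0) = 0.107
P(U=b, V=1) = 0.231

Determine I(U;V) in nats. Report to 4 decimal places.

0.0136 nats

Marginals: p(U) = (0.6620, 0.3380), p(V) = (0.4300, 0.5700).
I(U;V) = H(U) + H(V) − H(U,V).
H(U) = 0.6397, H(V) = 0.6833, H(U,V) = 1.3094.
I(U;V) = 0.6397 + 0.6833 − 1.3094 = 0.0136 nats.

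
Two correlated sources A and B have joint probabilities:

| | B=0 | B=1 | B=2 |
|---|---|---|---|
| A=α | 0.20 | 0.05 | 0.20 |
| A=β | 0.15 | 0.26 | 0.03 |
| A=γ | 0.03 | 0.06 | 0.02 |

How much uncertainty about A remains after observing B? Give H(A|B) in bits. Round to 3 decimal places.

Chain rule: H(A|B) = H(A,B) − H(B).
Marginals: p(A) = (0.4500, 0.4400, 0.1100), p(B) = (0.3800, 0.3700, 0.2500).
H(A,B) = 2.7206 bits; H(B) = 1.5612 bits.
H(A|B) = 2.7206 − 1.5612 = 1.159 bits.

1.159 bits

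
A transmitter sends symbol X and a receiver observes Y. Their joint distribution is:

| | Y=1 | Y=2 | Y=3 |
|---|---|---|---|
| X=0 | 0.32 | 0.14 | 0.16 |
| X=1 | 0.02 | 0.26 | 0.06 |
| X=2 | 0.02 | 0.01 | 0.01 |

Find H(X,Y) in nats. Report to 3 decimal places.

H(X,Y) = −Σ p(x,y)·ln p(x,y) over all 9 cells.
  cell (0,1): −0.32·ln0.32 = 0.3646
  cell (0,2): −0.14·ln0.14 = 0.2753
  cell (0,3): −0.16·ln0.16 = 0.2932
  cell (1,1): −0.02·ln0.02 = 0.0782
  cell (1,2): −0.26·ln0.26 = 0.3502
  cell (1,3): −0.06·ln0.06 = 0.1688
  cell (2,1): −0.02·ln0.02 = 0.0782
  cell (2,2): −0.01·ln0.01 = 0.0461
  cell (2,3): −0.01·ln0.01 = 0.0461
Sum = 1.701 nats.

1.701 nats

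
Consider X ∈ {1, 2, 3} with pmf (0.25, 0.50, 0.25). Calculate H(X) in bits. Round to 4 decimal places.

H(X) = −Σ p·log₂ p.
  −(0.25)·log₂(0.25) = 0.50000
  −(0.50)·log₂(0.50) = 0.50000
  −(0.25)·log₂(0.25) = 0.50000
Sum: 0.50000 + 0.50000 + 0.50000 = 1.5000 bits.

1.5000 bits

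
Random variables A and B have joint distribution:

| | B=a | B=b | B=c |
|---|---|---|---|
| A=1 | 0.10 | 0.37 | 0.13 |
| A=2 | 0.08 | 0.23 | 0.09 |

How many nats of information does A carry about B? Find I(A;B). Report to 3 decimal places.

0.001 nats

Marginals: p(A) = (0.6000, 0.4000), p(B) = (0.1800, 0.6000, 0.2200).
I(A;B) = H(A) + H(B) − H(A,B).
H(A) = 0.6730, H(B) = 0.9483, H(A,B) = 1.6202.
I(A;B) = 0.6730 + 0.9483 − 1.6202 = 0.001 nats.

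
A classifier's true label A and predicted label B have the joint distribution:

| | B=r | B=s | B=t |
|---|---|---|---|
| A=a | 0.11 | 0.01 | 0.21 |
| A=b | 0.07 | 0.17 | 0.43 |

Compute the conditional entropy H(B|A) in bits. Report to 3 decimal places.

1.201 bits

Chain rule: H(B|A) = H(A,B) − H(A).
Marginals: p(A) = (0.3300, 0.6700), p(B) = (0.1800, 0.1800, 0.6400).
H(A,B) = 2.1163 bits; H(A) = 0.9149 bits.
H(B|A) = 2.1163 − 0.9149 = 1.201 bits.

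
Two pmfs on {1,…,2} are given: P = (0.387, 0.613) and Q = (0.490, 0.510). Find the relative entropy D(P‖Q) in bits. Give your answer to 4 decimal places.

D(P‖Q) = Σ p·log₂(p/q).
  0.387·log₂(0.387/0.490) = -0.13175
  0.613·log₂(0.613/0.510) = 0.16268
D(P‖Q) = 0.0309 bits.

0.0309 bits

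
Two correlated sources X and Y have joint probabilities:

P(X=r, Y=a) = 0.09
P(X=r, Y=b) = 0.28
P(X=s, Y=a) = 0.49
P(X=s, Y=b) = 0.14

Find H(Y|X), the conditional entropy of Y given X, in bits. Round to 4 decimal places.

0.7776 bits

Chain rule: H(Y|X) = H(X,Y) − H(X).
Marginals: p(X) = (0.3700, 0.6300), p(Y) = (0.5800, 0.4200).
H(X,Y) = 1.7283 bits; H(X) = 0.9507 bits.
H(Y|X) = 1.7283 − 0.9507 = 0.7776 bits.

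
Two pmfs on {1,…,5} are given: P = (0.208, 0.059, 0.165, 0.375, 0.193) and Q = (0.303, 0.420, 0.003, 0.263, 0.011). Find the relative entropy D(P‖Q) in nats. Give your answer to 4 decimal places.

D(P‖Q) = Σ p·ln(p/q).
  0.208·ln(0.208/0.303) = -0.07825
  0.059·ln(0.059/0.420) = -0.11580
  0.165·ln(0.165/0.003) = 0.66121
  0.375·ln(0.375/0.263) = 0.13304
  0.193·ln(0.193/0.011) = 0.55291
D(P‖Q) = 1.1531 nats.

1.1531 nats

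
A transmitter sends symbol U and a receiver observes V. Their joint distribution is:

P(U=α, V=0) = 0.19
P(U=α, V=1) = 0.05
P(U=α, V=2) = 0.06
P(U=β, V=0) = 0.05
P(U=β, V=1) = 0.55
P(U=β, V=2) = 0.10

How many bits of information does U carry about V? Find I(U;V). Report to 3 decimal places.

0.303 bits

Marginals: p(U) = (0.3000, 0.7000), p(V) = (0.2400, 0.6000, 0.1600).
I(U;V) = Σ p(x,y)·log₂[p(x,y)/(p(x)p(y))].
  (α,0): 0.19·log₂(2.6389) = 0.2660
  (α,1): 0.05·log₂(0.2778) = -0.0924
  (α,2): 0.06·log₂(1.2500) = 0.0193
  (β,0): 0.05·log₂(0.2976) = -0.0874
  (β,1): 0.55·log₂(1.3095) = 0.2140
  (β,2): 0.10·log₂(0.8929) = -0.0163
Sum = 0.303 bits.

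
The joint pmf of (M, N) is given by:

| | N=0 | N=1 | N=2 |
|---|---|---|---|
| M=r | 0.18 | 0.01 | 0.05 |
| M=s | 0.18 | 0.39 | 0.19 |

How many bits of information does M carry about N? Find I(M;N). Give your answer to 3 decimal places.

Marginals: p(M) = (0.2400, 0.7600), p(N) = (0.3600, 0.4000, 0.2400).
I(M;N) = H(M) + H(N) − H(M,N).
H(M) = 0.7950, H(N) = 1.5535, H(M,N) = 2.1582.
I(M;N) = 0.7950 + 1.5535 − 2.1582 = 0.190 bits.

0.190 bits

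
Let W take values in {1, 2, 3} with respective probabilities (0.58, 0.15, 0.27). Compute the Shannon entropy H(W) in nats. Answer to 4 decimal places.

H(W) = −Σ p·ln p.
  −(0.58)·ln(0.58) = 0.31594
  −(0.15)·ln(0.15) = 0.28457
  −(0.27)·ln(0.27) = 0.35352
Sum: 0.31594 + 0.28457 + 0.35352 = 0.9540 nats.

0.9540 nats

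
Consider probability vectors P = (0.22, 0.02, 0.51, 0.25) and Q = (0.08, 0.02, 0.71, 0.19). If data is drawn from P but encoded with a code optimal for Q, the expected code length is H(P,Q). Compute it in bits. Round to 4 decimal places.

1.7655 bits

H(P,Q) = −Σ p·log₂ q.
  −0.22·log₂(0.08) = 0.80165
  −0.02·log₂(0.02) = 0.11288
  −0.51·log₂(0.71) = 0.25200
  −0.25·log₂(0.19) = 0.59898
H(P,Q) = 1.7655 bits.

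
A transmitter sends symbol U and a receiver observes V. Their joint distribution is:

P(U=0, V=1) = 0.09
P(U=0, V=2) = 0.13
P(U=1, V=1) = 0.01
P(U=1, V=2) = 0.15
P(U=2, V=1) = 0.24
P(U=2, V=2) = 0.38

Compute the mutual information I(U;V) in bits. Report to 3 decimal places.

0.059 bits

Marginals: p(U) = (0.2200, 0.1600, 0.6200), p(V) = (0.3400, 0.6600).
I(U;V) = H(U) + H(V) − H(U,V).
H(U) = 1.3312, H(V) = 0.9248, H(U,V) = 2.1969.
I(U;V) = 1.3312 + 0.9248 − 2.1969 = 0.059 bits.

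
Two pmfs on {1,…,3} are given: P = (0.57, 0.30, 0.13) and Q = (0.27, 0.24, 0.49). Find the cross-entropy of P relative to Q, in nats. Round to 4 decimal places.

1.2672 nats

H(P,Q) = −Σ p·ln q.
  −0.57·ln(0.27) = 0.74632
  −0.30·ln(0.24) = 0.42813
  −0.13·ln(0.49) = 0.09274
H(P,Q) = 1.2672 nats.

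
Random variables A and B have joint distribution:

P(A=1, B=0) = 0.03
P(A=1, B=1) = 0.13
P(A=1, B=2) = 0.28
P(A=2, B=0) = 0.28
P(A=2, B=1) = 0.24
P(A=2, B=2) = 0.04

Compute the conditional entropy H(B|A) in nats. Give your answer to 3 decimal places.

Chain rule: H(B|A) = H(A,B) − H(A).
Marginals: p(A) = (0.4400, 0.5600), p(B) = (0.3100, 0.3700, 0.3200).
H(A,B) = 1.5545 nats; H(A) = 0.6859 nats.
H(B|A) = 1.5545 − 0.6859 = 0.869 nats.

0.869 nats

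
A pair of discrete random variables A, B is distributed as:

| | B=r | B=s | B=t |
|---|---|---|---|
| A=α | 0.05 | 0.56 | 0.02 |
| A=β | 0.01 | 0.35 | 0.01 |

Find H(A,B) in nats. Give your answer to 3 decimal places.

1.012 nats

H(A,B) = −Σ p(x,y)·ln p(x,y) over all 6 cells.
  cell (α,r): −0.05·ln0.05 = 0.1498
  cell (α,s): −0.56·ln0.56 = 0.3247
  cell (α,t): −0.02·ln0.02 = 0.0782
  cell (β,r): −0.01·ln0.01 = 0.0461
  cell (β,s): −0.35·ln0.35 = 0.3674
  cell (β,t): −0.01·ln0.01 = 0.0461
Sum = 1.012 nats.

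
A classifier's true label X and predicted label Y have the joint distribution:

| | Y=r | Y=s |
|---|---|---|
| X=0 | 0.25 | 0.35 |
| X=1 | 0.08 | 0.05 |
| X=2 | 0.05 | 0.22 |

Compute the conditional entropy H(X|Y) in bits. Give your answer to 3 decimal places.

1.276 bits

Chain rule: H(X|Y) = H(X,Y) − H(Y).
Marginals: p(X) = (0.6000, 0.1300, 0.2700), p(Y) = (0.3800, 0.6200).
H(X,Y) = 2.2344 bits; H(Y) = 0.9580 bits.
H(X|Y) = 2.2344 − 0.9580 = 1.276 bits.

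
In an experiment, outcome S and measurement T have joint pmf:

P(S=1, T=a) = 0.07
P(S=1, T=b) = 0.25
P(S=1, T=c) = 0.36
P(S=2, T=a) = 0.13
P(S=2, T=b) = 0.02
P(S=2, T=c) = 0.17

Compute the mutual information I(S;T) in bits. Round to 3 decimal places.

0.135 bits

Marginals: p(S) = (0.6800, 0.3200), p(T) = (0.2000, 0.2700, 0.5300).
I(S;T) = Σ p(x,y)·log₂[p(x,y)/(p(x)p(y))].
  (1,a): 0.07·log₂(0.5147) = -0.0671
  (1,b): 0.25·log₂(1.3617) = 0.1113
  (1,c): 0.36·log₂(0.9989) = -0.0006
  (2,a): 0.13·log₂(2.0312) = 0.1329
  (2,b): 0.02·log₂(0.2315) = -0.0422
  (2,c): 0.17·log₂(1.0024) = 0.0006
Sum = 0.135 bits.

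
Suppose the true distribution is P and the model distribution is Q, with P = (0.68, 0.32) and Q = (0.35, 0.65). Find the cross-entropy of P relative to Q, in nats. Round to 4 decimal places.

H(P,Q) = −Σ p·ln q.
  −0.68·ln(0.35) = 0.71388
  −0.32·ln(0.65) = 0.13785
H(P,Q) = 0.8517 nats.

0.8517 nats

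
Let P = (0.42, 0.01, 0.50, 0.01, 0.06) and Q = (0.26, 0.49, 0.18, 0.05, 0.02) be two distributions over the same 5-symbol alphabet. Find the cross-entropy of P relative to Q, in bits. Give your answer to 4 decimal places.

H(P,Q) = −Σ p·log₂ q.
  −0.42·log₂(0.26) = 0.81623
  −0.01·log₂(0.49) = 0.01029
  −0.50·log₂(0.18) = 1.23697
  −0.01·log₂(0.05) = 0.04322
  −0.06·log₂(0.02) = 0.33863
H(P,Q) = 2.4453 bits.

2.4453 bits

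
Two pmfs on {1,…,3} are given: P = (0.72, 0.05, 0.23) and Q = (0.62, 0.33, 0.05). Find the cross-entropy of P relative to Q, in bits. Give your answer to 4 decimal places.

H(P,Q) = −Σ p·log₂ q.
  −0.72·log₂(0.62) = 0.49656
  −0.05·log₂(0.33) = 0.07997
  −0.23·log₂(0.05) = 0.99404
H(P,Q) = 1.5706 bits.

1.5706 bits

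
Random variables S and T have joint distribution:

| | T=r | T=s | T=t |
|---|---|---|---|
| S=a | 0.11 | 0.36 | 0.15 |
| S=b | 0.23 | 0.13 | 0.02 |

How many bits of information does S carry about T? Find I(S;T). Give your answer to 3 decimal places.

0.151 bits

Marginals: p(S) = (0.6200, 0.3800), p(T) = (0.3400, 0.4900, 0.1700).
I(S;T) = H(S) + H(T) − H(S,T).
H(S) = 0.9580, H(T) = 1.4680, H(S,T) = 2.2746.
I(S;T) = 0.9580 + 1.4680 − 2.2746 = 0.151 bits.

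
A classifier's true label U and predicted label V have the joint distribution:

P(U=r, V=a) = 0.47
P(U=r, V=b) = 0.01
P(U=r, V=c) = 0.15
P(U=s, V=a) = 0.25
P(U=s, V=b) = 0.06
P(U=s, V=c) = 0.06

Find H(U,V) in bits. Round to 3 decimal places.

H(U,V) = −Σ p(x,y)·log₂ p(x,y) over all 6 cells.
  cell (r,a): −0.47·log₂0.47 = 0.5120
  cell (r,b): −0.01·log₂0.01 = 0.0664
  cell (r,c): −0.15·log₂0.15 = 0.4105
  cell (s,a): −0.25·log₂0.25 = 0.5000
  cell (s,b): −0.06·log₂0.06 = 0.2435
  cell (s,c): −0.06·log₂0.06 = 0.2435
Sum = 1.976 bits.

1.976 bits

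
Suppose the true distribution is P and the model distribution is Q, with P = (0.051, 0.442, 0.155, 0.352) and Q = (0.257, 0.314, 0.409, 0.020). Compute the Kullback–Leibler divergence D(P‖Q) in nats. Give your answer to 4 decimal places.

0.9278 nats

D(P‖Q) = Σ p·ln(p/q).
  0.051·ln(0.051/0.257) = -0.08248
  0.442·ln(0.442/0.314) = 0.15113
  0.155·ln(0.155/0.409) = -0.15039
  0.352·ln(0.352/0.020) = 1.00950
D(P‖Q) = 0.9278 nats.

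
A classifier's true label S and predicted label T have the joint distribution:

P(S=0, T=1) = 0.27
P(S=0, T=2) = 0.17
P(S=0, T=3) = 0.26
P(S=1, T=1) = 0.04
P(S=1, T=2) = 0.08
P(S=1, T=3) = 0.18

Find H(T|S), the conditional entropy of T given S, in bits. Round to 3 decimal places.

1.491 bits

Marginals: p(S) = (0.7000, 0.3000), p(T) = (0.3100, 0.2500, 0.4400).
H(T|S) = Σ p(S) · H(T|S=·).
  S=0: p=0.7000, H(T|S=0) = 1.5567
  S=1: p=0.3000, H(T|S=1) = 1.3383
Weighted sum = 1.491 bits.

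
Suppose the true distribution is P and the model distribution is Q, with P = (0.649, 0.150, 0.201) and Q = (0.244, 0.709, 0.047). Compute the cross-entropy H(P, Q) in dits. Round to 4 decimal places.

0.6869 dits

H(P,Q) = −Σ p·log₁₀ q.
  −0.649·log₁₀(0.244) = 0.39758
  −0.150·log₁₀(0.709) = 0.02240
  −0.201·log₁₀(0.047) = 0.26691
H(P,Q) = 0.6869 dits.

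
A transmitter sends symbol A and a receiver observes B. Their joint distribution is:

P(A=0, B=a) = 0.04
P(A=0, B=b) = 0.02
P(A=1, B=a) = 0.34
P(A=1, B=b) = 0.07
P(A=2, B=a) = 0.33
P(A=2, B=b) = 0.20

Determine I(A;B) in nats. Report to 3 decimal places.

Marginals: p(A) = (0.0600, 0.4100, 0.5300), p(B) = (0.7100, 0.2900).
I(A;B) = Σ p(x,y)·ln[p(x,y)/(p(x)p(y))].
  (0,a): 0.04·ln(0.9390) = -0.0025
  (0,b): 0.02·ln(1.1494) = 0.0028
  (1,a): 0.34·ln(1.1680) = 0.0528
  (1,b): 0.07·ln(0.5887) = -0.0371
  (2,a): 0.33·ln(0.8770) = -0.0433
  (2,b): 0.20·ln(1.3012) = 0.0527
Sum = 0.025 nats.

0.025 nats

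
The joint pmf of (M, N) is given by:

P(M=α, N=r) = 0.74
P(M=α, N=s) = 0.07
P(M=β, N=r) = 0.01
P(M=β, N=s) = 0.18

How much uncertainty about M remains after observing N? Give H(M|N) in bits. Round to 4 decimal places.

0.2905 bits

Chain rule: H(M|N) = H(M,N) − H(N).
Marginals: p(M) = (0.8100, 0.1900), p(N) = (0.7500, 0.2500).
H(M,N) = 1.1018 bits; H(N) = 0.8113 bits.
H(M|N) = 1.1018 − 0.8113 = 0.2905 bits.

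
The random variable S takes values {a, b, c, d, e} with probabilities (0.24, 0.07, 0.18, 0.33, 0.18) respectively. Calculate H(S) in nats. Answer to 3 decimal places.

H(S) = −Σ p·ln p.
  −(0.24)·ln(0.24) = 0.3425
  −(0.07)·ln(0.07) = 0.1861
  −(0.18)·ln(0.18) = 0.3087
  −(0.33)·ln(0.33) = 0.3659
  −(0.18)·ln(0.18) = 0.3087
Sum: 0.3425 + 0.1861 + 0.3087 + 0.3659 + 0.3087 = 1.512 nats.

1.512 nats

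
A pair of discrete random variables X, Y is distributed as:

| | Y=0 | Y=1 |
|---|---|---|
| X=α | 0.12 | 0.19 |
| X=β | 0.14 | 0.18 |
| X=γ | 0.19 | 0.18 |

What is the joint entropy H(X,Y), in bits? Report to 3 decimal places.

H(X,Y) = −Σ p(x,y)·log₂ p(x,y) over all 6 cells.
  cell (α,0): −0.12·log₂0.12 = 0.3671
  cell (α,1): −0.19·log₂0.19 = 0.4552
  cell (β,0): −0.14·log₂0.14 = 0.3971
  cell (β,1): −0.18·log₂0.18 = 0.4453
  cell (γ,0): −0.19·log₂0.19 = 0.4552
  cell (γ,1): −0.18·log₂0.18 = 0.4453
Sum = 2.565 bits.

2.565 bits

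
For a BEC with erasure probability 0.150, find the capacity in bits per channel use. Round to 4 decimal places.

0.8500 bits

Binary erasure channel: capacity C = 1 − ε.
C = 1 − 0.150 = 0.8500 bits per channel use.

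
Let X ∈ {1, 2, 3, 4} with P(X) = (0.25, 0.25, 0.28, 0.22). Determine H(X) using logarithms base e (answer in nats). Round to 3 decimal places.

H(X) = −Σ p·ln p.
  −(0.25)·ln(0.25) = 0.3466
  −(0.25)·ln(0.25) = 0.3466
  −(0.28)·ln(0.28) = 0.3564
  −(0.22)·ln(0.22) = 0.3331
Sum: 0.3466 + 0.3466 + 0.3564 + 0.3331 = 1.383 nats.

1.383 nats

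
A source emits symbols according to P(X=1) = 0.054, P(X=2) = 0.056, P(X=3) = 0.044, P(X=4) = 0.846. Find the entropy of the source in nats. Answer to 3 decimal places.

H(X) = −Σ p·ln p.
  −(0.054)·ln(0.054) = 0.1576
  −(0.056)·ln(0.056) = 0.1614
  −(0.044)·ln(0.044) = 0.1374
  −(0.846)·ln(0.846) = 0.1415
Sum: 0.1576 + 0.1614 + 0.1374 + 0.1415 = 0.598 nats.

0.598 nats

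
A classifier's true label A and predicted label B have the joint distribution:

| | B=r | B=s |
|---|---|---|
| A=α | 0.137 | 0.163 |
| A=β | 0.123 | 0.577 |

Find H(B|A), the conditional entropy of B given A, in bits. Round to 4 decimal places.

0.7678 bits

Chain rule: H(B|A) = H(A,B) − H(A).
Marginals: p(A) = (0.3000, 0.7000), p(B) = (0.2600, 0.7400).
H(A,B) = 1.6491 bits; H(A) = 0.8813 bits.
H(B|A) = 1.6491 − 0.8813 = 0.7678 bits.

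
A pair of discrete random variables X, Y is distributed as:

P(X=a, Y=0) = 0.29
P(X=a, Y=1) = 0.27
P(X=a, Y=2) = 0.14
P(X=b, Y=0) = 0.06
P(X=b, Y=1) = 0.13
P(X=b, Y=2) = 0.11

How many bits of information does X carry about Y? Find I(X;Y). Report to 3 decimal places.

0.039 bits

Marginals: p(X) = (0.7000, 0.3000), p(Y) = (0.3500, 0.4000, 0.2500).
I(X;Y) = H(X) + H(Y) − H(X,Y).
H(X) = 0.8813, H(Y) = 1.5589, H(X,Y) = 2.4015.
I(X;Y) = 0.8813 + 1.5589 − 2.4015 = 0.039 bits.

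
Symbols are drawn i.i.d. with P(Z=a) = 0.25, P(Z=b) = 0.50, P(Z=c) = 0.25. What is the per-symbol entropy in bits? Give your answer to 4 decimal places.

1.5000 bits

H(Z) = −Σ p·log₂ p.
  −(0.25)·log₂(0.25) = 0.50000
  −(0.50)·log₂(0.50) = 0.50000
  −(0.25)·log₂(0.25) = 0.50000
Sum: 0.50000 + 0.50000 + 0.50000 = 1.5000 bits.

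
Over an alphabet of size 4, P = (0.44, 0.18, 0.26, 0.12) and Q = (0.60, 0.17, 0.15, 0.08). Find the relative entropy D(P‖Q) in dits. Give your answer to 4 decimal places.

0.0284 dits

D(P‖Q) = Σ p·log₁₀(p/q).
  0.44·log₁₀(0.44/0.60) = -0.05927
  0.18·log₁₀(0.18/0.17) = 0.00447
  0.26·log₁₀(0.26/0.15) = 0.06211
  0.12·log₁₀(0.12/0.08) = 0.02113
D(P‖Q) = 0.0284 dits.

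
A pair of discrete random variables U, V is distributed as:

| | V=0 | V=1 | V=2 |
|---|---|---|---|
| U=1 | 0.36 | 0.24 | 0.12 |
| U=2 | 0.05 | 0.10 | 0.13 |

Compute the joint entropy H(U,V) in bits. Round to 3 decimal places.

H(U,V) = −Σ p(x,y)·log₂ p(x,y) over all 6 cells.
  cell (1,0): −0.36·log₂0.36 = 0.5306
  cell (1,1): −0.24·log₂0.24 = 0.4941
  cell (1,2): −0.12·log₂0.12 = 0.3671
  cell (2,0): −0.05·log₂0.05 = 0.2161
  cell (2,1): −0.10·log₂0.10 = 0.3322
  cell (2,2): −0.13·log₂0.13 = 0.3826
Sum = 2.323 bits.

2.323 bits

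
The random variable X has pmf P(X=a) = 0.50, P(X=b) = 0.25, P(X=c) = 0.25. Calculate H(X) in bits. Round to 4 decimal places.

1.5000 bits

H(X) = −Σ p·log₂ p.
  −(0.50)·log₂(0.50) = 0.50000
  −(0.25)·log₂(0.25) = 0.50000
  −(0.25)·log₂(0.25) = 0.50000
Sum: 0.50000 + 0.50000 + 0.50000 = 1.5000 bits.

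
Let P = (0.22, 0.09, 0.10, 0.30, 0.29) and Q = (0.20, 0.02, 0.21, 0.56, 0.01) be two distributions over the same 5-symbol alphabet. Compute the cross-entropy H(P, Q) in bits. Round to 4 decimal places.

H(P,Q) = −Σ p·log₂ q.
  −0.22·log₂(0.20) = 0.51082
  −0.09·log₂(0.02) = 0.50795
  −0.10·log₂(0.21) = 0.22515
  −0.30·log₂(0.56) = 0.25095
  −0.29·log₂(0.01) = 1.92672
H(P,Q) = 3.4216 bits.

3.4216 bits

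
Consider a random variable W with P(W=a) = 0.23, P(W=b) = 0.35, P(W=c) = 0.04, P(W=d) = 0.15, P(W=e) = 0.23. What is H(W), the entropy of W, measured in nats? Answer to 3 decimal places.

H(W) = −Σ p·ln p.
  −(0.23)·ln(0.23) = 0.3380
  −(0.35)·ln(0.35) = 0.3674
  −(0.04)·ln(0.04) = 0.1288
  −(0.15)·ln(0.15) = 0.2846
  −(0.23)·ln(0.23) = 0.3380
Sum: 0.3380 + 0.3674 + 0.1288 + 0.2846 + 0.3380 = 1.457 nats.

1.457 nats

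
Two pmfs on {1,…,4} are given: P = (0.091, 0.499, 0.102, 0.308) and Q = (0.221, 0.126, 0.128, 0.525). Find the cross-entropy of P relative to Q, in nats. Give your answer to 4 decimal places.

H(P,Q) = −Σ p·ln q.
  −0.091·ln(0.221) = 0.13737
  −0.499·ln(0.126) = 1.03367
  −0.102·ln(0.128) = 0.20968
  −0.308·ln(0.525) = 0.19846
H(P,Q) = 1.5792 nats.

1.5792 nats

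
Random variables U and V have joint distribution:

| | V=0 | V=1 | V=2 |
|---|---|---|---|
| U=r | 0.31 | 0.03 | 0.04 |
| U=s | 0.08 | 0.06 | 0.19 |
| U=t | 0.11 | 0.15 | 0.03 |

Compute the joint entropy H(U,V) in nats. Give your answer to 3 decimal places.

1.916 nats

H(U,V) = −Σ p(x,y)·ln p(x,y) over all 9 cells.
  cell (r,0): −0.31·ln0.31 = 0.3631
  cell (r,1): −0.03·ln0.03 = 0.1052
  cell (r,2): −0.04·ln0.04 = 0.1288
  cell (s,0): −0.08·ln0.08 = 0.2021
  cell (s,1): −0.06·ln0.06 = 0.1688
  cell (s,2): −0.19·ln0.19 = 0.3155
  cell (t,0): −0.11·ln0.11 = 0.2428
  cell (t,1): −0.15·ln0.15 = 0.2846
  cell (t,2): −0.03·ln0.03 = 0.1052
Sum = 1.916 nats.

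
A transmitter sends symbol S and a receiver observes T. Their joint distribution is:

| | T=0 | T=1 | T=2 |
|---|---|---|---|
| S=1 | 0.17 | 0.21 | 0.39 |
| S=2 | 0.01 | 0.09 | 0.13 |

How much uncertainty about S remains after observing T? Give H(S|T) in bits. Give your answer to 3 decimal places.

0.742 bits

Chain rule: H(S|T) = H(S,T) − H(T).
Marginals: p(S) = (0.7700, 0.2300), p(T) = (0.1800, 0.3000, 0.5200).
H(S,T) = 2.1989 bits; H(T) = 1.4570 bits.
H(S|T) = 2.1989 − 1.4570 = 0.742 bits.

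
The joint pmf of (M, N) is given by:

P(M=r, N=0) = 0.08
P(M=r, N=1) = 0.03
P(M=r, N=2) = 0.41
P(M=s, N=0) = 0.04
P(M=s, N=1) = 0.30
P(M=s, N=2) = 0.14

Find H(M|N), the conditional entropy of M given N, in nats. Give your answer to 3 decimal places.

Marginals: p(M) = (0.5200, 0.4800), p(N) = (0.1200, 0.3300, 0.5500).
H(M|N) = Σ p(N) · H(M|N=·).
  N=0: p=0.1200, H(M|N=0) = 0.6365
  N=1: p=0.3300, H(M|N=1) = 0.3046
  N=2: p=0.5500, H(M|N=2) = 0.5673
Weighted sum = 0.489 nats.

0.489 nats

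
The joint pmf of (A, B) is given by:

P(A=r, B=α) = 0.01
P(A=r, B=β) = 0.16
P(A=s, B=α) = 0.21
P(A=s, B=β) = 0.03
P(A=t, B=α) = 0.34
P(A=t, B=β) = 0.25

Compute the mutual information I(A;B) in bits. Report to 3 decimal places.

0.224 bits

Marginals: p(A) = (0.1700, 0.2400, 0.5900), p(B) = (0.5600, 0.4400).
I(A;B) = Σ p(x,y)·log₂[p(x,y)/(p(x)p(y))].
  (r,α): 0.01·log₂(0.1050) = -0.0325
  (r,β): 0.16·log₂(2.1390) = 0.1755
  (s,α): 0.21·log₂(1.5625) = 0.1352
  (s,β): 0.03·log₂(0.2841) = -0.0545
  (t,α): 0.34·log₂(1.0291) = 0.0140
  (t,β): 0.25·log₂(0.9630) = -0.0136
Sum = 0.224 bits.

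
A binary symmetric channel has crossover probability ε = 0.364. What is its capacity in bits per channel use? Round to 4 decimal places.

Binary symmetric channel: C = 1 − h₂(ε) where h₂ is the binary entropy function.
h₂(0.364) = −0.364·log₂0.364 − 0.636·log₂0.636 = 0.9460.
C = 1 − 0.9460 = 0.0540 bits per channel use.

0.0540 bits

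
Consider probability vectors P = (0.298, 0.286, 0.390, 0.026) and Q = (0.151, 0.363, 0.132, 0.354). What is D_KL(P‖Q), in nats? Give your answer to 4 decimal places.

0.4890 nats

D(P‖Q) = Σ p·ln(p/q).
  0.298·ln(0.298/0.151) = 0.20258
  0.286·ln(0.286/0.363) = -0.06819
  0.390·ln(0.390/0.132) = 0.42250
  0.026·ln(0.026/0.354) = -0.06789
D(P‖Q) = 0.4890 nats.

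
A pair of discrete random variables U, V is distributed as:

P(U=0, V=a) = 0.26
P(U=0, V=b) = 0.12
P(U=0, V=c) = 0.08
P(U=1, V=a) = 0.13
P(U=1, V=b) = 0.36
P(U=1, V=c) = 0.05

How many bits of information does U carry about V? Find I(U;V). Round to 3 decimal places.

0.123 bits

Marginals: p(U) = (0.4600, 0.5400), p(V) = (0.3900, 0.4800, 0.1300).
I(U;V) = Σ p(x,y)·log₂[p(x,y)/(p(x)p(y))].
  (0,a): 0.26·log₂(1.4493) = 0.1392
  (0,b): 0.12·log₂(0.5435) = -0.1056
  (0,c): 0.08·log₂(1.3378) = 0.0336
  (1,a): 0.13·log₂(0.6173) = -0.0905
  (1,b): 0.36·log₂(1.3889) = 0.1706
  (1,c): 0.05·log₂(0.7123) = -0.0245
Sum = 0.123 bits.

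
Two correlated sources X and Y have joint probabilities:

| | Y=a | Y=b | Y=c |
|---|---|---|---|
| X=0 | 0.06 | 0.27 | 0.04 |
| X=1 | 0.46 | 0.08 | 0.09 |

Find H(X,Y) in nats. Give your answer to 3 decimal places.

H(X,Y) = −Σ p(x,y)·ln p(x,y) over all 6 cells.
  cell (0,a): −0.06·ln0.06 = 0.1688
  cell (0,b): −0.27·ln0.27 = 0.3535
  cell (0,c): −0.04·ln0.04 = 0.1288
  cell (1,a): −0.46·ln0.46 = 0.3572
  cell (1,b): −0.08·ln0.08 = 0.2021
  cell (1,c): −0.09·ln0.09 = 0.2167
Sum = 1.427 nats.

1.427 nats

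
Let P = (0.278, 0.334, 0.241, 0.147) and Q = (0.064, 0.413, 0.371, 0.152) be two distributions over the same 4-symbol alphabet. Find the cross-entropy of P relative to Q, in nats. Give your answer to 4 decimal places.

H(P,Q) = −Σ p·ln q.
  −0.278·ln(0.064) = 0.76419
  −0.334·ln(0.413) = 0.29536
  −0.241·ln(0.371) = 0.23896
  −0.147·ln(0.152) = 0.27693
H(P,Q) = 1.5754 nats.

1.5754 nats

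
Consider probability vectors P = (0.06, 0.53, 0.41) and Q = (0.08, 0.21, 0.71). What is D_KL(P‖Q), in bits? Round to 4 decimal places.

D(P‖Q) = Σ p·log₂(p/q).
  0.06·log₂(0.06/0.08) = -0.02490
  0.53·log₂(0.53/0.21) = 0.70787
  0.41·log₂(0.41/0.71) = -0.32480
D(P‖Q) = 0.3582 bits.

0.3582 bits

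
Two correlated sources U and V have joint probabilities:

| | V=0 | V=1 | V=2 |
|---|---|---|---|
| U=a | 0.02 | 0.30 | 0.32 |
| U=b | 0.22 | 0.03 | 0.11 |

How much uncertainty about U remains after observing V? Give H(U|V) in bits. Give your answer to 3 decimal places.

Chain rule: H(U|V) = H(U,V) − H(V).
Marginals: p(U) = (0.6400, 0.3600), p(V) = (0.2400, 0.3300, 0.4300).
H(U,V) = 2.1426 bits; H(V) = 1.5455 bits.
H(U|V) = 2.1426 − 1.5455 = 0.597 bits.

0.597 bits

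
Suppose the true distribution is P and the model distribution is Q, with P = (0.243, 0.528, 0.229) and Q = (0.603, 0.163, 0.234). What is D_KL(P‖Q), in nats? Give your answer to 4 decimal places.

D(P‖Q) = Σ p·ln(p/q).
  0.243·ln(0.243/0.603) = -0.22085
  0.528·ln(0.528/0.163) = 0.62058
  0.229·ln(0.229/0.234) = -0.00495
D(P‖Q) = 0.3948 nats.

0.3948 nats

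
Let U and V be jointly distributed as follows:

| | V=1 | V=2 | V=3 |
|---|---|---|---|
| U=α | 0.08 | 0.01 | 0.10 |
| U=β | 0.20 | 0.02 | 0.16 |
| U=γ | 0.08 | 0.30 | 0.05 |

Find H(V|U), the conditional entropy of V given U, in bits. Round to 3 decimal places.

1.210 bits

Marginals: p(U) = (0.1900, 0.3800, 0.4300), p(V) = (0.3600, 0.3300, 0.3100).
H(V|U) = Σ p(U) · H(V|U=·).
  U=α: p=0.1900, H(V|U=α) = 1.2364
  U=β: p=0.3800, H(V|U=β) = 1.2364
  U=γ: p=0.4300, H(V|U=γ) = 1.1747
Weighted sum = 1.210 bits.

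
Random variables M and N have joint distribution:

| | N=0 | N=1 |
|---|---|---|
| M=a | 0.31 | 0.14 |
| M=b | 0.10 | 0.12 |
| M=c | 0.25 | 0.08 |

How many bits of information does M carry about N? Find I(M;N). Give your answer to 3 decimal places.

0.040 bits

Marginals: p(M) = (0.4500, 0.2200, 0.3300), p(N) = (0.6600, 0.3400).
I(M;N) = Σ p(x,y)·log₂[p(x,y)/(p(x)p(y))].
  (a,0): 0.31·log₂(1.0438) = 0.0192
  (a,1): 0.14·log₂(0.9150) = -0.0179
  (b,0): 0.10·log₂(0.6887) = -0.0538
  (b,1): 0.12·log₂(1.6043) = 0.0818
  (c,0): 0.25·log₂(1.1478) = 0.0497
  (c,1): 0.08·log₂(0.7130) = -0.0390
Sum = 0.040 bits.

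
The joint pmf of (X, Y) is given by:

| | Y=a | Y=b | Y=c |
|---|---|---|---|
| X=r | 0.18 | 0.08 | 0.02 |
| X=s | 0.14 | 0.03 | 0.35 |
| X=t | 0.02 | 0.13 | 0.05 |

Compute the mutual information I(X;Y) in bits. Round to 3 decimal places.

Marginals: p(X) = (0.2800, 0.5200, 0.2000), p(Y) = (0.3400, 0.2400, 0.4200).
I(X;Y) = Σ p(x,y)·log₂[p(x,y)/(p(x)p(y))].
  (r,a): 0.18·log₂(1.8908) = 0.1654
  (r,b): 0.08·log₂(1.1905) = 0.0201
  (r,c): 0.02·log₂(0.1701) = -0.0511
  (s,a): 0.14·log₂(0.7919) = -0.0471
  (s,b): 0.03·log₂(0.2404) = -0.0617
  (s,c): 0.35·log₂(1.6026) = 0.2381
  (t,a): 0.02·log₂(0.2941) = -0.0353
  (t,b): 0.13·log₂(2.7083) = 0.1869
  (t,c): 0.05·log₂(0.5952) = -0.0374
Sum = 0.378 bits.

0.378 bits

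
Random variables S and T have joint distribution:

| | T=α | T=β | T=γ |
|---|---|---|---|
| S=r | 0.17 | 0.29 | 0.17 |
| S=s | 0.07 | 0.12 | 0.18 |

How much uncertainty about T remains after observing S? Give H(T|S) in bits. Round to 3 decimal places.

1.517 bits

Marginals: p(S) = (0.6300, 0.3700), p(T) = (0.2400, 0.4100, 0.3500).
H(T|S) = Σ p(S) · H(T|S=·).
  S=r: p=0.6300, H(T|S=r) = 1.5351
  S=s: p=0.3700, H(T|S=s) = 1.4870
Weighted sum = 1.517 bits.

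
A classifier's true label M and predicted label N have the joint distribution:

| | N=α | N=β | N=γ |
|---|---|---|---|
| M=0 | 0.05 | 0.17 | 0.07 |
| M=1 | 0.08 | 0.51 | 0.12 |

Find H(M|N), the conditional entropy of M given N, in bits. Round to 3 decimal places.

Chain rule: H(M|N) = H(M,N) − H(N).
Marginals: p(M) = (0.2900, 0.7100), p(N) = (0.1300, 0.6800, 0.1900).
H(M,N) = 2.0732 bits; H(N) = 1.2162 bits.
H(M|N) = 2.0732 − 1.2162 = 0.857 bits.

0.857 bits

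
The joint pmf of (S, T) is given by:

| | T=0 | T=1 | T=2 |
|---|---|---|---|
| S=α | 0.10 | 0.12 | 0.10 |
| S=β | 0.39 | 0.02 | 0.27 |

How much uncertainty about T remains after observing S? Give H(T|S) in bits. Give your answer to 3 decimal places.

Chain rule: H(T|S) = H(S,T) − H(S).
Marginals: p(S) = (0.3200, 0.6800), p(T) = (0.4900, 0.1400, 0.3700).
H(S,T) = 2.1841 bits; H(S) = 0.9044 bits.
H(T|S) = 2.1841 − 0.9044 = 1.280 bits.

1.280 bits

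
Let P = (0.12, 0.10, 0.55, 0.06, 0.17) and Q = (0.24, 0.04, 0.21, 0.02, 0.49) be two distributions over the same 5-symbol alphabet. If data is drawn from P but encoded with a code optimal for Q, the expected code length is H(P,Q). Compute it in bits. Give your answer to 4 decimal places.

H(P,Q) = −Σ p·log₂ q.
  −0.12·log₂(0.24) = 0.24707
  −0.10·log₂(0.04) = 0.46439
  −0.55·log₂(0.21) = 1.23835
  −0.06·log₂(0.02) = 0.33863
  −0.17·log₂(0.49) = 0.17495
H(P,Q) = 2.4634 bits.

2.4634 bits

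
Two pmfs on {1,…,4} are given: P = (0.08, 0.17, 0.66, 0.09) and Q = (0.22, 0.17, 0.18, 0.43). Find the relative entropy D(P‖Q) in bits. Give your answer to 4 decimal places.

0.9173 bits

D(P‖Q) = Σ p·log₂(p/q).
  0.08·log₂(0.08/0.22) = -0.11675
  0.17·log₂(0.17/0.17) = 0.00000
  0.66·log₂(0.66/0.18) = 1.23715
  0.09·log₂(0.09/0.43) = -0.20307
D(P‖Q) = 0.9173 bits.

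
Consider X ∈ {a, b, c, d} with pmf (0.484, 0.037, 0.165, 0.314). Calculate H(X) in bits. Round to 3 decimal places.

1.636 bits

H(X) = −Σ p·log₂ p.
  −(0.484)·log₂(0.484) = 0.5067
  −(0.037)·log₂(0.037) = 0.1760
  −(0.165)·log₂(0.165) = 0.4289
  −(0.314)·log₂(0.314) = 0.5247
Sum: 0.5067 + 0.1760 + 0.4289 + 0.5247 = 1.636 bits.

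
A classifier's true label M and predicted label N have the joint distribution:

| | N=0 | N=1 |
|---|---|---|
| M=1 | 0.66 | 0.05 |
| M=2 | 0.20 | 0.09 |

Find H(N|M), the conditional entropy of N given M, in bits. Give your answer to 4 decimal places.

Marginals: p(M) = (0.7100, 0.2900), p(N) = (0.8600, 0.1400).
H(N|M) = Σ p(M) · H(N|M=·).
  M=1: p=0.7100, H(N|M=1) = 0.3675
  M=2: p=0.2900, H(N|M=2) = 0.8936
Weighted sum = 0.5201 bits.

0.5201 bits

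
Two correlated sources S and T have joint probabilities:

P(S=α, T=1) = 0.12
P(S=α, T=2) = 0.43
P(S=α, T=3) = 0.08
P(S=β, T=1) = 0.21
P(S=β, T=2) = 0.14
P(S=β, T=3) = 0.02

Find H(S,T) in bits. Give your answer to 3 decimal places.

2.165 bits

H(S,T) = −Σ p(x,y)·log₂ p(x,y) over all 6 cells.
  cell (α,1): −0.12·log₂0.12 = 0.3671
  cell (α,2): −0.43·log₂0.43 = 0.5236
  cell (α,3): −0.08·log₂0.08 = 0.2915
  cell (β,1): −0.21·log₂0.21 = 0.4728
  cell (β,2): −0.14·log₂0.14 = 0.3971
  cell (β,3): −0.02·log₂0.02 = 0.1129
Sum = 2.165 bits.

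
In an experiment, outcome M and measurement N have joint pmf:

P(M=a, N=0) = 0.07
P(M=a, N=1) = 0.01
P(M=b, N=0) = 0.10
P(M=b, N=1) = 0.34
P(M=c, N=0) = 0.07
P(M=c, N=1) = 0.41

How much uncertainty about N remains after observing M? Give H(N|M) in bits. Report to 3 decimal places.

Marginals: p(M) = (0.0800, 0.4400, 0.4800), p(N) = (0.2400, 0.7600).
H(N|M) = Σ p(M) · H(N|M=·).
  M=a: p=0.0800, H(N|M=a) = 0.5436
  M=b: p=0.4400, H(N|M=b) = 0.7732
  M=c: p=0.4800, H(N|M=c) = 0.5993
Weighted sum = 0.671 bits.

0.671 bits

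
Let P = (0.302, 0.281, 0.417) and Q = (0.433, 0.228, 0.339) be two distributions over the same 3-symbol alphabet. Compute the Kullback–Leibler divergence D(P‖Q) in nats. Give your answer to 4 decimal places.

0.0363 nats

D(P‖Q) = Σ p·ln(p/q).
  0.302·ln(0.302/0.433) = -0.10881
  0.281·ln(0.281/0.228) = 0.05873
  0.417·ln(0.417/0.339) = 0.08635
D(P‖Q) = 0.0363 nats.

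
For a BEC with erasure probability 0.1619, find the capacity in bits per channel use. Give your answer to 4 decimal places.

Binary erasure channel: capacity C = 1 − ε.
C = 1 − 0.1619 = 0.8381 bits per channel use.

0.8381 bits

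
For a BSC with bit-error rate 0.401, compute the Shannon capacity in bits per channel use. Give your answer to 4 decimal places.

0.0285 bits

Binary symmetric channel: C = 1 − h₂(ε) where h₂ is the binary entropy function.
h₂(0.401) = −0.401·log₂0.401 − 0.599·log₂0.599 = 0.9715.
C = 1 − 0.9715 = 0.0285 bits per channel use.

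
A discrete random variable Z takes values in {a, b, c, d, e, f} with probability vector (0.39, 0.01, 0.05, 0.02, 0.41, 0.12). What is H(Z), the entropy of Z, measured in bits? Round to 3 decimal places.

1.820 bits

H(Z) = −Σ p·log₂ p.
  −(0.39)·log₂(0.39) = 0.5298
  −(0.01)·log₂(0.01) = 0.0664
  −(0.05)·log₂(0.05) = 0.2161
  −(0.02)·log₂(0.02) = 0.1129
  −(0.41)·log₂(0.41) = 0.5274
  −(0.12)·log₂(0.12) = 0.3671
Sum: 0.5298 + 0.0664 + 0.2161 + 0.1129 + 0.5274 + 0.3671 = 1.820 bits.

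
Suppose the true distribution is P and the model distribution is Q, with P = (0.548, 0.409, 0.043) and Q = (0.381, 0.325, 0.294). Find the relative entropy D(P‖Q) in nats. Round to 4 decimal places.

D(P‖Q) = Σ p·ln(p/q).
  0.548·ln(0.548/0.381) = 0.19918
  0.409·ln(0.409/0.325) = 0.09402
  0.043·ln(0.043/0.294) = -0.08266
D(P‖Q) = 0.2105 nats.

0.2105 nats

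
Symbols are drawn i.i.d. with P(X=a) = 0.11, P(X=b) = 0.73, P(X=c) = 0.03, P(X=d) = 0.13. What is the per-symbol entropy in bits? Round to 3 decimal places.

1.216 bits

H(X) = −Σ p·log₂ p.
  −(0.11)·log₂(0.11) = 0.3503
  −(0.73)·log₂(0.73) = 0.3314
  −(0.03)·log₂(0.03) = 0.1518
  −(0.13)·log₂(0.13) = 0.3826
Sum: 0.3503 + 0.3314 + 0.1518 + 0.3826 = 1.216 bits.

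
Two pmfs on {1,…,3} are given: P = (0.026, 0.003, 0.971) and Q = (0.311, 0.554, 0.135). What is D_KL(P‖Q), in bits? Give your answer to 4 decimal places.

2.6483 bits

D(P‖Q) = Σ p·log₂(p/q).
  0.026·log₂(0.026/0.311) = -0.09309
  0.003·log₂(0.003/0.554) = -0.02259
  0.971·log₂(0.971/0.135) = 2.76396
D(P‖Q) = 2.6483 bits.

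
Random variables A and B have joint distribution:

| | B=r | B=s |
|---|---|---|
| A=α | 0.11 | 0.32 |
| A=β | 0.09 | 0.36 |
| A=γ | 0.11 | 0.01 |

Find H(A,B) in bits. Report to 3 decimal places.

H(A,B) = −Σ p(x,y)·log₂ p(x,y) over all 6 cells.
  cell (α,r): −0.11·log₂0.11 = 0.3503
  cell (α,s): −0.32·log₂0.32 = 0.5260
  cell (β,r): −0.09·log₂0.09 = 0.3127
  cell (β,s): −0.36·log₂0.36 = 0.5306
  cell (γ,r): −0.11·log₂0.11 = 0.3503
  cell (γ,s): −0.01·log₂0.01 = 0.0664
Sum = 2.136 bits.

2.136 bits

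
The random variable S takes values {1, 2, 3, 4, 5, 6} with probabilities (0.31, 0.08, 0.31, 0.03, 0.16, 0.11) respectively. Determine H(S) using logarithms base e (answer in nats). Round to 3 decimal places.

1.569 nats

H(S) = −Σ p·ln p.
  −(0.31)·ln(0.31) = 0.3631
  −(0.08)·ln(0.08) = 0.2021
  −(0.31)·ln(0.31) = 0.3631
  −(0.03)·ln(0.03) = 0.1052
  −(0.16)·ln(0.16) = 0.2932
  −(0.11)·ln(0.11) = 0.2428
Sum: 0.3631 + 0.2021 + 0.3631 + 0.1052 + 0.2932 + 0.2428 = 1.569 nats.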